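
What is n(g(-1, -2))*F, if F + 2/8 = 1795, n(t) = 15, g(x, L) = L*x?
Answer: 107685/4 ≈ 26921.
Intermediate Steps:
F = 7179/4 (F = -1/4 + 1795 = 7179/4 ≈ 1794.8)
n(g(-1, -2))*F = 15*(7179/4) = 107685/4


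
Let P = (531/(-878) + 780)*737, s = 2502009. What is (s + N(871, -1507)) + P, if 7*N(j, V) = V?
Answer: 18906374299/6146 ≈ 3.0762e+6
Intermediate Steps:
N(j, V) = V/7
P = 504335733/878 (P = (531*(-1/878) + 780)*737 = (-531/878 + 780)*737 = (684309/878)*737 = 504335733/878 ≈ 5.7441e+5)
(s + N(871, -1507)) + P = (2502009 + (1/7)*(-1507)) + 504335733/878 = (2502009 - 1507/7) + 504335733/878 = 17512556/7 + 504335733/878 = 18906374299/6146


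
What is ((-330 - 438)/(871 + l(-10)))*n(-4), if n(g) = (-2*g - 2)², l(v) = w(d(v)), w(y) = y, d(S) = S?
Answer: -9216/287 ≈ -32.112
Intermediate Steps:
l(v) = v
n(g) = (-2 - 2*g)²
((-330 - 438)/(871 + l(-10)))*n(-4) = ((-330 - 438)/(871 - 10))*(4*(1 - 4)²) = (-768/861)*(4*(-3)²) = (-768*1/861)*(4*9) = -256/287*36 = -9216/287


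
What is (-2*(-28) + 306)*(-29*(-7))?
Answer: 73486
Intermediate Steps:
(-2*(-28) + 306)*(-29*(-7)) = (56 + 306)*203 = 362*203 = 73486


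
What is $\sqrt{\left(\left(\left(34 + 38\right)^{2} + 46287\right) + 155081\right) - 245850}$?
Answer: $7 i \sqrt{802} \approx 198.24 i$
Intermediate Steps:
$\sqrt{\left(\left(\left(34 + 38\right)^{2} + 46287\right) + 155081\right) - 245850} = \sqrt{\left(\left(72^{2} + 46287\right) + 155081\right) - 245850} = \sqrt{\left(\left(5184 + 46287\right) + 155081\right) - 245850} = \sqrt{\left(51471 + 155081\right) - 245850} = \sqrt{206552 - 245850} = \sqrt{-39298} = 7 i \sqrt{802}$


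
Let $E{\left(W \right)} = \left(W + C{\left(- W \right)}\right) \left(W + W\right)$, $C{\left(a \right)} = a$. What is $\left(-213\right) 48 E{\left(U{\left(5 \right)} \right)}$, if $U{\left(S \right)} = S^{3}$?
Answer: $0$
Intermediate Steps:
$E{\left(W \right)} = 0$ ($E{\left(W \right)} = \left(W - W\right) \left(W + W\right) = 0 \cdot 2 W = 0$)
$\left(-213\right) 48 E{\left(U{\left(5 \right)} \right)} = \left(-213\right) 48 \cdot 0 = \left(-10224\right) 0 = 0$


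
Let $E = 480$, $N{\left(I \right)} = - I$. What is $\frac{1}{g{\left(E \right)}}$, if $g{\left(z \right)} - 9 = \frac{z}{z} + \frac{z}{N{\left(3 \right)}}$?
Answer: $- \frac{1}{150} \approx -0.0066667$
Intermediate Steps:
$g{\left(z \right)} = 10 - \frac{z}{3}$ ($g{\left(z \right)} = 9 + \left(\frac{z}{z} + \frac{z}{\left(-1\right) 3}\right) = 9 + \left(1 + \frac{z}{-3}\right) = 9 + \left(1 + z \left(- \frac{1}{3}\right)\right) = 9 - \left(-1 + \frac{z}{3}\right) = 10 - \frac{z}{3}$)
$\frac{1}{g{\left(E \right)}} = \frac{1}{10 - 160} = \frac{1}{-150} = - \frac{1}{150}$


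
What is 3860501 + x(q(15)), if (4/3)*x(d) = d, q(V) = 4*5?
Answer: 3860516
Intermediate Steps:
q(V) = 20
x(d) = 3*d/4
3860501 + x(q(15)) = 3860501 + (¾)*20 = 3860501 + 15 = 3860516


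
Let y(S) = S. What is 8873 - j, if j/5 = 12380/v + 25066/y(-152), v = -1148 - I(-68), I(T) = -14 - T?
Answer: 445297013/45676 ≈ 9749.0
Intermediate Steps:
v = -1202 (v = -1148 - (-14 - 1*(-68)) = -1148 - (-14 + 68) = -1148 - 1*54 = -1148 - 54 = -1202)
j = -40013865/45676 (j = 5*(12380/(-1202) + 25066/(-152)) = 5*(12380*(-1/1202) + 25066*(-1/152)) = 5*(-6190/601 - 12533/76) = 5*(-8002773/45676) = -40013865/45676 ≈ -876.04)
8873 - j = 8873 - 1*(-40013865/45676) = 8873 + 40013865/45676 = 445297013/45676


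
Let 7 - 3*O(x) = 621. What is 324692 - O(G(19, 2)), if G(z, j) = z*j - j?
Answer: 974690/3 ≈ 3.2490e+5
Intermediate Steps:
G(z, j) = -j + j*z (G(z, j) = j*z - j = -j + j*z)
O(x) = -614/3 (O(x) = 7/3 - 1/3*621 = 7/3 - 207 = -614/3)
324692 - O(G(19, 2)) = 324692 - 1*(-614/3) = 324692 + 614/3 = 974690/3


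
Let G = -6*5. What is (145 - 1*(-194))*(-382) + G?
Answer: -129528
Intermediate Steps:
G = -30
(145 - 1*(-194))*(-382) + G = (145 - 1*(-194))*(-382) - 30 = (145 + 194)*(-382) - 30 = 339*(-382) - 30 = -129498 - 30 = -129528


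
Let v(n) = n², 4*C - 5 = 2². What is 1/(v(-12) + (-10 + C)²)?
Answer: 16/3265 ≈ 0.0049005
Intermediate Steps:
C = 9/4 (C = 5/4 + (¼)*2² = 5/4 + (¼)*4 = 5/4 + 1 = 9/4 ≈ 2.2500)
1/(v(-12) + (-10 + C)²) = 1/((-12)² + (-10 + 9/4)²) = 1/(144 + (-31/4)²) = 1/(144 + 961/16) = 1/(3265/16) = 16/3265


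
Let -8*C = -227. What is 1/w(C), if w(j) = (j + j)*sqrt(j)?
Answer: 8*sqrt(454)/51529 ≈ 0.0033080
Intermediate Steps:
C = 227/8 (C = -1/8*(-227) = 227/8 ≈ 28.375)
w(j) = 2*j**(3/2) (w(j) = (2*j)*sqrt(j) = 2*j**(3/2))
1/w(C) = 1/(2*(227/8)**(3/2)) = 1/(2*(227*sqrt(454)/32)) = 1/(227*sqrt(454)/16) = 8*sqrt(454)/51529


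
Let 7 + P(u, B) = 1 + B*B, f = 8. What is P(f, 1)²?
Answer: 25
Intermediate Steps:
P(u, B) = -6 + B² (P(u, B) = -7 + (1 + B*B) = -7 + (1 + B²) = -6 + B²)
P(f, 1)² = (-6 + 1²)² = (-6 + 1)² = (-5)² = 25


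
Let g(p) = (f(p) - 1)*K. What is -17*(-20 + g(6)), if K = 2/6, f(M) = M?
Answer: 935/3 ≈ 311.67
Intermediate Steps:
K = ⅓ (K = 2*(⅙) = ⅓ ≈ 0.33333)
g(p) = -⅓ + p/3 (g(p) = (p - 1)*(⅓) = (-1 + p)*(⅓) = -⅓ + p/3)
-17*(-20 + g(6)) = -17*(-20 + (-⅓ + (⅓)*6)) = -17*(-20 + (-⅓ + 2)) = -17*(-20 + 5/3) = -17*(-55/3) = 935/3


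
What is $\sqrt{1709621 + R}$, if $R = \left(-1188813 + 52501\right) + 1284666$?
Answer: $5 \sqrt{74319} \approx 1363.1$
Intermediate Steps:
$R = 148354$ ($R = -1136312 + 1284666 = 148354$)
$\sqrt{1709621 + R} = \sqrt{1709621 + 148354} = \sqrt{1857975} = 5 \sqrt{74319}$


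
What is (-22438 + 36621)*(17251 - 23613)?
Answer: -90232246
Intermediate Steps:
(-22438 + 36621)*(17251 - 23613) = 14183*(-6362) = -90232246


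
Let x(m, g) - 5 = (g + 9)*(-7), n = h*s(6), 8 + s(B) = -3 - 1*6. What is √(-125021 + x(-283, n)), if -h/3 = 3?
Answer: 145*I*√6 ≈ 355.18*I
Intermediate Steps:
h = -9 (h = -3*3 = -9)
s(B) = -17 (s(B) = -8 + (-3 - 1*6) = -8 + (-3 - 6) = -8 - 9 = -17)
n = 153 (n = -9*(-17) = 153)
x(m, g) = -58 - 7*g (x(m, g) = 5 + (g + 9)*(-7) = 5 + (9 + g)*(-7) = 5 + (-63 - 7*g) = -58 - 7*g)
√(-125021 + x(-283, n)) = √(-125021 + (-58 - 7*153)) = √(-125021 + (-58 - 1071)) = √(-125021 - 1129) = √(-126150) = 145*I*√6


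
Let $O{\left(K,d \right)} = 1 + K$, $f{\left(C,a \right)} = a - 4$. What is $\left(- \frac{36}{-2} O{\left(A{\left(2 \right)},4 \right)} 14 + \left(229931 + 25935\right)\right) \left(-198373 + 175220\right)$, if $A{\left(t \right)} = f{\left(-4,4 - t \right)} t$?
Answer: $-5906561830$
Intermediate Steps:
$f{\left(C,a \right)} = -4 + a$
$A{\left(t \right)} = - t^{2}$ ($A{\left(t \right)} = \left(-4 - \left(-4 + t\right)\right) t = - t t = - t^{2}$)
$\left(- \frac{36}{-2} O{\left(A{\left(2 \right)},4 \right)} 14 + \left(229931 + 25935\right)\right) \left(-198373 + 175220\right) = \left(- \frac{36}{-2} \left(1 - 2^{2}\right) 14 + \left(229931 + 25935\right)\right) \left(-198373 + 175220\right) = \left(\left(-36\right) \left(- \frac{1}{2}\right) \left(1 - 4\right) 14 + 255866\right) \left(-23153\right) = \left(18 \left(1 - 4\right) 14 + 255866\right) \left(-23153\right) = \left(18 \left(-3\right) 14 + 255866\right) \left(-23153\right) = \left(\left(-54\right) 14 + 255866\right) \left(-23153\right) = \left(-756 + 255866\right) \left(-23153\right) = 255110 \left(-23153\right) = -5906561830$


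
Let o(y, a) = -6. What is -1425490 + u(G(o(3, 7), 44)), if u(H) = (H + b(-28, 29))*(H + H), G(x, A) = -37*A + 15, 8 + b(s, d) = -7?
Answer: 3826438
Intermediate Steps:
b(s, d) = -15 (b(s, d) = -8 - 7 = -15)
G(x, A) = 15 - 37*A
u(H) = 2*H*(-15 + H) (u(H) = (H - 15)*(H + H) = (-15 + H)*(2*H) = 2*H*(-15 + H))
-1425490 + u(G(o(3, 7), 44)) = -1425490 + 2*(15 - 37*44)*(-15 + (15 - 37*44)) = -1425490 + 2*(15 - 1628)*(-15 + (15 - 1628)) = -1425490 + 2*(-1613)*(-15 - 1613) = -1425490 + 2*(-1613)*(-1628) = -1425490 + 5251928 = 3826438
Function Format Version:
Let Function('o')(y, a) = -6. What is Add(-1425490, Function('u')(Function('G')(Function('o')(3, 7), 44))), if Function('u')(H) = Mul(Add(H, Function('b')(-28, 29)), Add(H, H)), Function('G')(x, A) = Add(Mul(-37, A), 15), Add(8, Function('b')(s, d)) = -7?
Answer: 3826438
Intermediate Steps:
Function('b')(s, d) = -15 (Function('b')(s, d) = Add(-8, -7) = -15)
Function('G')(x, A) = Add(15, Mul(-37, A))
Function('u')(H) = Mul(2, H, Add(-15, H)) (Function('u')(H) = Mul(Add(H, -15), Add(H, H)) = Mul(Add(-15, H), Mul(2, H)) = Mul(2, H, Add(-15, H)))
Add(-1425490, Function('u')(Function('G')(Function('o')(3, 7), 44))) = Add(-1425490, Mul(2, Add(15, Mul(-37, 44)), Add(-15, Add(15, Mul(-37, 44))))) = Add(-1425490, Mul(2, Add(15, -1628), Add(-15, Add(15, -1628)))) = Add(-1425490, Mul(2, -1613, Add(-15, -1613))) = Add(-1425490, Mul(2, -1613, -1628)) = Add(-1425490, 5251928) = 3826438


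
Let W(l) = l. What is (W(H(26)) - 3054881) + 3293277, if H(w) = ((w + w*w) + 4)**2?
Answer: 736832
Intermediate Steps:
H(w) = (4 + w + w**2)**2 (H(w) = ((w + w**2) + 4)**2 = (4 + w + w**2)**2)
(W(H(26)) - 3054881) + 3293277 = ((4 + 26 + 26**2)**2 - 3054881) + 3293277 = ((4 + 26 + 676)**2 - 3054881) + 3293277 = (706**2 - 3054881) + 3293277 = (498436 - 3054881) + 3293277 = -2556445 + 3293277 = 736832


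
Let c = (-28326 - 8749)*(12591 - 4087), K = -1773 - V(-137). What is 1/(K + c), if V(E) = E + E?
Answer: -1/315287299 ≈ -3.1717e-9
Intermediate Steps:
V(E) = 2*E
K = -1499 (K = -1773 - 2*(-137) = -1773 - 1*(-274) = -1773 + 274 = -1499)
c = -315285800 (c = -37075*8504 = -315285800)
1/(K + c) = 1/(-1499 - 315285800) = 1/(-315287299) = -1/315287299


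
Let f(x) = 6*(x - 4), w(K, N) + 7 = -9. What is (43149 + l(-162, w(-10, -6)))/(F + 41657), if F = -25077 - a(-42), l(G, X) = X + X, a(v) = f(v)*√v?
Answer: 178719965/69523948 - 2975073*I*√42/69523948 ≈ 2.5706 - 0.27732*I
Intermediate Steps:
w(K, N) = -16 (w(K, N) = -7 - 9 = -16)
f(x) = -24 + 6*x (f(x) = 6*(-4 + x) = -24 + 6*x)
a(v) = √v*(-24 + 6*v) (a(v) = (-24 + 6*v)*√v = √v*(-24 + 6*v))
l(G, X) = 2*X
F = -25077 + 276*I*√42 (F = -25077 - 6*√(-42)*(-4 - 42) = -25077 - 6*I*√42*(-46) = -25077 - (-276)*I*√42 = -25077 + 276*I*√42 ≈ -25077.0 + 1788.7*I)
(43149 + l(-162, w(-10, -6)))/(F + 41657) = (43149 + 2*(-16))/((-25077 + 276*I*√42) + 41657) = (43149 - 32)/(16580 + 276*I*√42) = 43117/(16580 + 276*I*√42)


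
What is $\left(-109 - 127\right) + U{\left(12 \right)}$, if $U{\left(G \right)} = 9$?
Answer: $-227$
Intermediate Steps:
$\left(-109 - 127\right) + U{\left(12 \right)} = \left(-109 - 127\right) + 9 = -236 + 9 = -227$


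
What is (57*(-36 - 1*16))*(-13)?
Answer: 38532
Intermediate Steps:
(57*(-36 - 1*16))*(-13) = (57*(-36 - 16))*(-13) = (57*(-52))*(-13) = -2964*(-13) = 38532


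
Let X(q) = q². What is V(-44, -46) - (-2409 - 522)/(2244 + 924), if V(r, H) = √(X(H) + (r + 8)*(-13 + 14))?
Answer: 977/1056 + 4*√130 ≈ 46.532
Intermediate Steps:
V(r, H) = √(8 + r + H²) (V(r, H) = √(H² + (r + 8)*(-13 + 14)) = √(H² + (8 + r)*1) = √(H² + (8 + r)) = √(8 + r + H²))
V(-44, -46) - (-2409 - 522)/(2244 + 924) = √(8 - 44 + (-46)²) - (-2409 - 522)/(2244 + 924) = √(8 - 44 + 2116) - (-2931)/3168 = √2080 - (-2931)/3168 = 4*√130 - 1*(-977/1056) = 4*√130 + 977/1056 = 977/1056 + 4*√130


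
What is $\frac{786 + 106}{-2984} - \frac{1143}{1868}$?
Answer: $- \frac{634621}{696764} \approx -0.91081$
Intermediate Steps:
$\frac{786 + 106}{-2984} - \frac{1143}{1868} = 892 \left(- \frac{1}{2984}\right) - \frac{1143}{1868} = - \frac{223}{746} - \frac{1143}{1868} = - \frac{634621}{696764}$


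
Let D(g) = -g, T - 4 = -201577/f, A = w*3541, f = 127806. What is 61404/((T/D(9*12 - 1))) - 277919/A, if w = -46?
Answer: -136777659725585855/50437161242 ≈ -2.7118e+6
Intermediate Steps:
A = -162886 (A = -46*3541 = -162886)
T = 309647/127806 (T = 4 - 201577/127806 = 309647/127806 ≈ 2.4228)
61404/((T/D(9*12 - 1))) - 277919/A = 61404/((309647/(127806*((-(9*12 - 1)))))) - 277919/(-162886) = 61404/((309647/(127806*((-(108 - 1)))))) - 277919*(-1/162886) = 61404/((309647/(127806*((-1*107))))) + 277919/162886 = 61404/(((309647/127806)/(-107))) + 277919/162886 = 61404/(((309647/127806)*(-1/107))) + 277919/162886 = 61404/(-309647/13675242) + 277919/162886 = 61404*(-13675242/309647) + 277919/162886 = -839714559768/309647 + 277919/162886 = -136777659725585855/50437161242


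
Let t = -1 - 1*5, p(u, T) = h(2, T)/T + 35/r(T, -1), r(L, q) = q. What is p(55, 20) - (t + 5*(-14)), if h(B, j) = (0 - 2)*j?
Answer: 39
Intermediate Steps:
h(B, j) = -2*j
p(u, T) = -37 (p(u, T) = (-2*T)/T + 35/(-1) = -2 + 35*(-1) = -2 - 35 = -37)
t = -6 (t = -1 - 5 = -6)
p(55, 20) - (t + 5*(-14)) = -37 - (-6 + 5*(-14)) = -37 - (-6 - 70) = -37 - 1*(-76) = -37 + 76 = 39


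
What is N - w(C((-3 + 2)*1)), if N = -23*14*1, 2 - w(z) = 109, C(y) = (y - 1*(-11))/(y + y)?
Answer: -215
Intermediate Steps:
C(y) = (11 + y)/(2*y) (C(y) = (y + 11)/((2*y)) = (11 + y)*(1/(2*y)) = (11 + y)/(2*y))
w(z) = -107 (w(z) = 2 - 1*109 = 2 - 109 = -107)
N = -322 (N = -322*1 = -322)
N - w(C((-3 + 2)*1)) = -322 - 1*(-107) = -322 + 107 = -215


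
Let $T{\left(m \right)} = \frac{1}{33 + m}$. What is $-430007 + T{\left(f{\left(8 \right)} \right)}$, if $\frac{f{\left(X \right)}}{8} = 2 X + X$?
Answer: $- \frac{96751574}{225} \approx -4.3001 \cdot 10^{5}$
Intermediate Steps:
$f{\left(X \right)} = 24 X$ ($f{\left(X \right)} = 8 \left(2 X + X\right) = 8 \cdot 3 X = 24 X$)
$-430007 + T{\left(f{\left(8 \right)} \right)} = -430007 + \frac{1}{33 + 24 \cdot 8} = -430007 + \frac{1}{33 + 192} = -430007 + \frac{1}{225} = - \frac{96751574}{225}$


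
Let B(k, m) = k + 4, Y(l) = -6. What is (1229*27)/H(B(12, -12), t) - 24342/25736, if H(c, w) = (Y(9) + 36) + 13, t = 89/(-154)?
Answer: 426475491/553324 ≈ 770.75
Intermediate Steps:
t = -89/154 (t = 89*(-1/154) = -89/154 ≈ -0.57792)
B(k, m) = 4 + k
H(c, w) = 43 (H(c, w) = (-6 + 36) + 13 = 30 + 13 = 43)
(1229*27)/H(B(12, -12), t) - 24342/25736 = (1229*27)/43 - 24342/25736 = 33183*(1/43) - 24342*1/25736 = 33183/43 - 12171/12868 = 426475491/553324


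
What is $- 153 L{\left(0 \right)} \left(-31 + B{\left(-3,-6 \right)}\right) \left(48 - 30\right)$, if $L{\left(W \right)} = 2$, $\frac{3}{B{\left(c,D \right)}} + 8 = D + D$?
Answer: $\frac{857871}{5} \approx 1.7157 \cdot 10^{5}$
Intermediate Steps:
$B{\left(c,D \right)} = \frac{3}{-8 + 2 D}$ ($B{\left(c,D \right)} = \frac{3}{-8 + \left(D + D\right)} = \frac{3}{-8 + 2 D}$)
$- 153 L{\left(0 \right)} \left(-31 + B{\left(-3,-6 \right)}\right) \left(48 - 30\right) = \left(-153\right) 2 \left(-31 + \frac{3}{2 \left(-4 - 6\right)}\right) \left(48 - 30\right) = - 306 \left(-31 + \frac{3}{2 \left(-10\right)}\right) 18 = - 306 \left(-31 + \frac{3}{2} \left(- \frac{1}{10}\right)\right) 18 = - 306 \left(-31 - \frac{3}{20}\right) 18 = - 306 \left(\left(- \frac{623}{20}\right) 18\right) = \left(-306\right) \left(- \frac{5607}{10}\right) = \frac{857871}{5}$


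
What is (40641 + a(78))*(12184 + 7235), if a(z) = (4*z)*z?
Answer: 1261788363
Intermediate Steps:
a(z) = 4*z**2
(40641 + a(78))*(12184 + 7235) = (40641 + 4*78**2)*(12184 + 7235) = (40641 + 4*6084)*19419 = (40641 + 24336)*19419 = 64977*19419 = 1261788363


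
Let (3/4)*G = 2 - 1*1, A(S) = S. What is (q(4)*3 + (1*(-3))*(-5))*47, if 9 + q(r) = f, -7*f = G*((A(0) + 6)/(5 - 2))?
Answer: -4324/7 ≈ -617.71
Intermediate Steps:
G = 4/3 (G = 4*(2 - 1*1)/3 = 4*(2 - 1)/3 = (4/3)*1 = 4/3 ≈ 1.3333)
f = -8/21 (f = -4*(0 + 6)/(5 - 2)/21 = -4*6/3/21 = -4*6*(⅓)/21 = -4*2/21 = -⅐*8/3 = -8/21 ≈ -0.38095)
q(r) = -197/21 (q(r) = -9 - 8/21 = -197/21)
(q(4)*3 + (1*(-3))*(-5))*47 = (-197/21*3 + (1*(-3))*(-5))*47 = (-197/7 - 3*(-5))*47 = (-197/7 + 15)*47 = -92/7*47 = -4324/7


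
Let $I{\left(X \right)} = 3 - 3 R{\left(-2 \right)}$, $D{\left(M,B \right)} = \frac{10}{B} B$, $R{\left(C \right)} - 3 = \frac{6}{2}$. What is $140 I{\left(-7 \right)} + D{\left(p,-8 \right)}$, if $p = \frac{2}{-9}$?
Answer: $-2090$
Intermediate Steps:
$R{\left(C \right)} = 6$ ($R{\left(C \right)} = 3 + \frac{6}{2} = 3 + 6 \cdot \frac{1}{2} = 3 + 3 = 6$)
$p = - \frac{2}{9}$ ($p = 2 \left(- \frac{1}{9}\right) = - \frac{2}{9} \approx -0.22222$)
$D{\left(M,B \right)} = 10$
$I{\left(X \right)} = -15$ ($I{\left(X \right)} = 3 - 18 = -15$)
$140 I{\left(-7 \right)} + D{\left(p,-8 \right)} = 140 \left(-15\right) + 10 = -2100 + 10 = -2090$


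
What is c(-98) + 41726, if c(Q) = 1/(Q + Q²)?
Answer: 396647357/9506 ≈ 41726.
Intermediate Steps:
c(-98) + 41726 = 1/((-98)*(1 - 98)) + 41726 = -1/98/(-97) + 41726 = -1/98*(-1/97) + 41726 = 1/9506 + 41726 = 396647357/9506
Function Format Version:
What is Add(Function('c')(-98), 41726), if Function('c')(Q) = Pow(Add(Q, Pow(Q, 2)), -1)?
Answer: Rational(396647357, 9506) ≈ 41726.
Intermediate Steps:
Add(Function('c')(-98), 41726) = Add(Mul(Pow(-98, -1), Pow(Add(1, -98), -1)), 41726) = Add(Mul(Rational(-1, 98), Pow(-97, -1)), 41726) = Add(Mul(Rational(-1, 98), Rational(-1, 97)), 41726) = Add(Rational(1, 9506), 41726) = Rational(396647357, 9506)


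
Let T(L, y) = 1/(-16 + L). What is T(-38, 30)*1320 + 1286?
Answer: 11354/9 ≈ 1261.6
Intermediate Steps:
T(-38, 30)*1320 + 1286 = 1320/(-16 - 38) + 1286 = 1320/(-54) + 1286 = -1/54*1320 + 1286 = -220/9 + 1286 = 11354/9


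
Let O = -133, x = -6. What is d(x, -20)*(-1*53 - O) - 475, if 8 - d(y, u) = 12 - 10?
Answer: 5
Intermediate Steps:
d(y, u) = 6 (d(y, u) = 8 - (12 - 10) = 8 - 1*2 = 8 - 2 = 6)
d(x, -20)*(-1*53 - O) - 475 = 6*(-1*53 - 1*(-133)) - 475 = 6*(-53 + 133) - 475 = 6*80 - 475 = 480 - 475 = 5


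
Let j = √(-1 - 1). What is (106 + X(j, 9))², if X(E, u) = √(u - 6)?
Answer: (106 + √3)² ≈ 11606.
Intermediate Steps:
j = I*√2 (j = √(-2) = I*√2 ≈ 1.4142*I)
X(E, u) = √(-6 + u)
(106 + X(j, 9))² = (106 + √(-6 + 9))² = (106 + √3)²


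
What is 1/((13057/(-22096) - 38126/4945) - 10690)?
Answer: -109264720/1168946855761 ≈ -9.3473e-5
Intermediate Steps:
1/((13057/(-22096) - 38126/4945) - 10690) = 1/((13057*(-1/22096) - 38126*1/4945) - 10690) = 1/((-13057/22096 - 38126/4945) - 10690) = 1/(-906998961/109264720 - 10690) = 1/(-1168946855761/109264720) = -109264720/1168946855761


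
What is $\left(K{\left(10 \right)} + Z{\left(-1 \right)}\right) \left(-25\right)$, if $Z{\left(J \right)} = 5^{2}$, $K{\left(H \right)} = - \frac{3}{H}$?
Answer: $- \frac{1235}{2} \approx -617.5$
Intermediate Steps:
$Z{\left(J \right)} = 25$
$\left(K{\left(10 \right)} + Z{\left(-1 \right)}\right) \left(-25\right) = \left(- \frac{3}{10} + 25\right) \left(-25\right) = \frac{247}{10} \left(-25\right) = - \frac{1235}{2}$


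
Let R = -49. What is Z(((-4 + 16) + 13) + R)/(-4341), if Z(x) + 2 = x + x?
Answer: 50/4341 ≈ 0.011518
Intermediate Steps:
Z(x) = -2 + 2*x (Z(x) = -2 + (x + x) = -2 + 2*x)
Z(((-4 + 16) + 13) + R)/(-4341) = (-2 + 2*(((-4 + 16) + 13) - 49))/(-4341) = (-2 + 2*((12 + 13) - 49))*(-1/4341) = (-2 + 2*(25 - 49))*(-1/4341) = (-2 + 2*(-24))*(-1/4341) = (-2 - 48)*(-1/4341) = -50*(-1/4341) = 50/4341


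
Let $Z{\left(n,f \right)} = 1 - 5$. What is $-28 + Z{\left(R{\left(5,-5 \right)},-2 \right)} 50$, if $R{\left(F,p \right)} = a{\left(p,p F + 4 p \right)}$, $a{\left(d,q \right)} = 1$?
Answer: $-228$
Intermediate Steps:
$R{\left(F,p \right)} = 1$
$Z{\left(n,f \right)} = -4$
$-28 + Z{\left(R{\left(5,-5 \right)},-2 \right)} 50 = -28 - 200 = -228$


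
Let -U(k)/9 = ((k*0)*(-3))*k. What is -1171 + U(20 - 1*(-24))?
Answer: -1171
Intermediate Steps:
U(k) = 0 (U(k) = -9*(k*0)*(-3)*k = -9*0*(-3)*k = -0*k = -9*0 = 0)
-1171 + U(20 - 1*(-24)) = -1171 + 0 = -1171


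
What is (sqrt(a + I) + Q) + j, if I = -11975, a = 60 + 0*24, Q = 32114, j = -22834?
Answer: 9280 + I*sqrt(11915) ≈ 9280.0 + 109.16*I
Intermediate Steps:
a = 60 (a = 60 + 0 = 60)
(sqrt(a + I) + Q) + j = (sqrt(60 - 11975) + 32114) - 22834 = (sqrt(-11915) + 32114) - 22834 = (I*sqrt(11915) + 32114) - 22834 = (32114 + I*sqrt(11915)) - 22834 = 9280 + I*sqrt(11915)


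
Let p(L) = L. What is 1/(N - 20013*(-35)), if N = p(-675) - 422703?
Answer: 1/277077 ≈ 3.6091e-6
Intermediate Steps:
N = -423378 (N = -675 - 422703 = -423378)
1/(N - 20013*(-35)) = 1/(-423378 - 20013*(-35)) = 1/(-423378 + 700455) = 1/277077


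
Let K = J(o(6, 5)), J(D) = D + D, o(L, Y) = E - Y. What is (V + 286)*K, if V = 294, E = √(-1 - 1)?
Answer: -5800 + 1160*I*√2 ≈ -5800.0 + 1640.5*I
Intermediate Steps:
E = I*√2 (E = √(-2) = I*√2 ≈ 1.4142*I)
o(L, Y) = -Y + I*√2 (o(L, Y) = I*√2 - Y = -Y + I*√2)
J(D) = 2*D
K = -10 + 2*I*√2 (K = 2*(-1*5 + I*√2) = 2*(-5 + I*√2) = -10 + 2*I*√2 ≈ -10.0 + 2.8284*I)
(V + 286)*K = (294 + 286)*(-10 + 2*I*√2) = 580*(-10 + 2*I*√2) = -5800 + 1160*I*√2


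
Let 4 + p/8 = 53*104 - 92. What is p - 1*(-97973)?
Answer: 141301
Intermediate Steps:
p = 43328 (p = -32 + 8*(53*104 - 92) = -32 + 8*(5512 - 92) = -32 + 8*5420 = -32 + 43360 = 43328)
p - 1*(-97973) = 43328 - 1*(-97973) = 43328 + 97973 = 141301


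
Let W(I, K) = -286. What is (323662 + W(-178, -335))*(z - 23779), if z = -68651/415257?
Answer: -1064388315542368/138419 ≈ -7.6896e+9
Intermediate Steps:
z = -68651/415257 (z = -68651*1/415257 = -68651/415257 ≈ -0.16532)
(323662 + W(-178, -335))*(z - 23779) = (323662 - 286)*(-68651/415257 - 23779) = 323376*(-9874464854/415257) = -1064388315542368/138419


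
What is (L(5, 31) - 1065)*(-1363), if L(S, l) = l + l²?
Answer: 99499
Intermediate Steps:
(L(5, 31) - 1065)*(-1363) = (31*(1 + 31) - 1065)*(-1363) = (31*32 - 1065)*(-1363) = (992 - 1065)*(-1363) = -73*(-1363) = 99499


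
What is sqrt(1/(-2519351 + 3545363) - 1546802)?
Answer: I*sqrt(407079857706540369)/513006 ≈ 1243.7*I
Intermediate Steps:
sqrt(1/(-2519351 + 3545363) - 1546802) = sqrt(1/1026012 - 1546802) = sqrt(-1587037413623/1026012) = I*sqrt(407079857706540369)/513006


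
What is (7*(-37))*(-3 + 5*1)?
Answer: -518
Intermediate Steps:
(7*(-37))*(-3 + 5*1) = -259*(-3 + 5) = -259*2 = -518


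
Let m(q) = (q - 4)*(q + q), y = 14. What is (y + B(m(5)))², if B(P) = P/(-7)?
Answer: 7744/49 ≈ 158.04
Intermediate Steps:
m(q) = 2*q*(-4 + q) (m(q) = (-4 + q)*(2*q) = 2*q*(-4 + q))
B(P) = -P/7 (B(P) = P*(-⅐) = -P/7)
(y + B(m(5)))² = (14 - 2*5*(-4 + 5)/7)² = (14 - 2*5/7)² = (14 - ⅐*10)² = (14 - 10/7)² = (88/7)² = 7744/49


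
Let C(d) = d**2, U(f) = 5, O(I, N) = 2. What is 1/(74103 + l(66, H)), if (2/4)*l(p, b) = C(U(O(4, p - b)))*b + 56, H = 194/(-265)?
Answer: 53/3931455 ≈ 1.3481e-5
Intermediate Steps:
H = -194/265 (H = 194*(-1/265) = -194/265 ≈ -0.73208)
l(p, b) = 112 + 50*b (l(p, b) = 2*(5**2*b + 56) = 2*(25*b + 56) = 2*(56 + 25*b) = 112 + 50*b)
1/(74103 + l(66, H)) = 1/(74103 + (112 + 50*(-194/265))) = 1/(74103 + (112 - 1940/53)) = 1/(74103 + 3996/53) = 1/(3931455/53) = 53/3931455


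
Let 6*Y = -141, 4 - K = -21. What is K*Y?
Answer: -1175/2 ≈ -587.50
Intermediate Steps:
K = 25 (K = 4 - 1*(-21) = 4 + 21 = 25)
Y = -47/2 (Y = (1/6)*(-141) = -47/2 ≈ -23.500)
K*Y = 25*(-47/2) = -1175/2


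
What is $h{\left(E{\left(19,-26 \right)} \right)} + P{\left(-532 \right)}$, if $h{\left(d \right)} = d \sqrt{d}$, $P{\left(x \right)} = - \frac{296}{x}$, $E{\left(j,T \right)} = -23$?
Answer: $\frac{74}{133} - 23 i \sqrt{23} \approx 0.55639 - 110.3 i$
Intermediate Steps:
$h{\left(d \right)} = d^{\frac{3}{2}}$
$h{\left(E{\left(19,-26 \right)} \right)} + P{\left(-532 \right)} = \left(-23\right)^{\frac{3}{2}} - \frac{296}{-532} = - 23 i \sqrt{23} - - \frac{74}{133} = - 23 i \sqrt{23} + \frac{74}{133} = \frac{74}{133} - 23 i \sqrt{23}$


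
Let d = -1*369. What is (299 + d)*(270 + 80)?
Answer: -24500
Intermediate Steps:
d = -369
(299 + d)*(270 + 80) = (299 - 369)*(270 + 80) = -70*350 = -24500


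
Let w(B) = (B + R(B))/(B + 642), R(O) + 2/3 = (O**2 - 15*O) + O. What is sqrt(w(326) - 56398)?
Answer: I*sqrt(61302630)/33 ≈ 237.26*I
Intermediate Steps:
R(O) = -2/3 + O**2 - 14*O (R(O) = -2/3 + ((O**2 - 15*O) + O) = -2/3 + (O**2 - 14*O) = -2/3 + O**2 - 14*O)
w(B) = (-2/3 + B**2 - 13*B)/(642 + B) (w(B) = (B + (-2/3 + B**2 - 14*B))/(B + 642) = (-2/3 + B**2 - 13*B)/(642 + B))
sqrt(w(326) - 56398) = sqrt((-2/3 + 326**2 - 13*326)/(642 + 326) - 56398) = sqrt((-2/3 + 106276 - 4238)/968 - 56398) = sqrt((1/968)*(306112/3) - 56398) = sqrt(38264/363 - 56398) = sqrt(-20434210/363) = I*sqrt(61302630)/33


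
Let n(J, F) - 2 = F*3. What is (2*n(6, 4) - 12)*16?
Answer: 256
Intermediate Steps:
n(J, F) = 2 + 3*F (n(J, F) = 2 + F*3 = 2 + 3*F)
(2*n(6, 4) - 12)*16 = (2*(2 + 3*4) - 12)*16 = (2*(2 + 12) - 12)*16 = (2*14 - 12)*16 = (28 - 12)*16 = 16*16 = 256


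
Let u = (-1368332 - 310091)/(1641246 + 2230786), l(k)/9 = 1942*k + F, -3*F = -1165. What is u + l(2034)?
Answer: 137665244425481/3872032 ≈ 3.5554e+7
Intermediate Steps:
F = 1165/3 (F = -⅓*(-1165) = 1165/3 ≈ 388.33)
l(k) = 3495 + 17478*k (l(k) = 9*(1942*k + 1165/3) = 9*(1165/3 + 1942*k) = 3495 + 17478*k)
u = -1678423/3872032 ≈ -0.43347
u + l(2034) = -1678423/3872032 + (3495 + 17478*2034) = -1678423/3872032 + (3495 + 35550252) = -1678423/3872032 + 35553747 = 137665244425481/3872032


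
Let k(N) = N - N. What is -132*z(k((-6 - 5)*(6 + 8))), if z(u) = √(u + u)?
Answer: 0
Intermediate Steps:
k(N) = 0
z(u) = √2*√u (z(u) = √(2*u) = √2*√u)
-132*z(k((-6 - 5)*(6 + 8))) = -132*√2*√0 = -132*√2*0 = -132*0 = 0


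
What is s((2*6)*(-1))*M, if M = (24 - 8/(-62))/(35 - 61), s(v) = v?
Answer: 4488/403 ≈ 11.136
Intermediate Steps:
M = -374/403 (M = (24 - 8*(-1/62))/(-26) = (24 + 4/31)*(-1/26) = (748/31)*(-1/26) = -374/403 ≈ -0.92804)
s((2*6)*(-1))*M = ((2*6)*(-1))*(-374/403) = (12*(-1))*(-374/403) = -12*(-374/403) = 4488/403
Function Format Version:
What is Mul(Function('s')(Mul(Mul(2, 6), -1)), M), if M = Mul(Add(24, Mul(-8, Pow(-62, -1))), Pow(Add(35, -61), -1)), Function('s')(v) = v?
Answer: Rational(4488, 403) ≈ 11.136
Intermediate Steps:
M = Rational(-374, 403) (M = Mul(Add(24, Mul(-8, Rational(-1, 62))), Pow(-26, -1)) = Mul(Add(24, Rational(4, 31)), Rational(-1, 26)) = Mul(Rational(748, 31), Rational(-1, 26)) = Rational(-374, 403) ≈ -0.92804)
Mul(Function('s')(Mul(Mul(2, 6), -1)), M) = Mul(Mul(Mul(2, 6), -1), Rational(-374, 403)) = Mul(Mul(12, -1), Rational(-374, 403)) = Mul(-12, Rational(-374, 403)) = Rational(4488, 403)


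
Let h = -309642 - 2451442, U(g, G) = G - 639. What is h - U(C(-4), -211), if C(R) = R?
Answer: -2760234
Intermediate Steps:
U(g, G) = -639 + G
h = -2761084
h - U(C(-4), -211) = -2761084 - (-639 - 211) = -2761084 - 1*(-850) = -2761084 + 850 = -2760234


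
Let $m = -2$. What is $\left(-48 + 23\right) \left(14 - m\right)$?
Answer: $-400$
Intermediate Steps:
$\left(-48 + 23\right) \left(14 - m\right) = \left(-48 + 23\right) \left(14 - -2\right) = - 25 \left(14 + 2\right) = \left(-25\right) 16 = -400$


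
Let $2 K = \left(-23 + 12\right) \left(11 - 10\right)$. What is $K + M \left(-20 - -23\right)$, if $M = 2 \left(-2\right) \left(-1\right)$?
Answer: $\frac{13}{2} \approx 6.5$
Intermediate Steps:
$K = - \frac{11}{2}$ ($K = \frac{\left(-23 + 12\right) \left(11 - 10\right)}{2} = \frac{\left(-11\right) 1}{2} = \frac{1}{2} \left(-11\right) = - \frac{11}{2} \approx -5.5$)
$M = 4$ ($M = \left(-4\right) \left(-1\right) = 4$)
$K + M \left(-20 - -23\right) = - \frac{11}{2} + 4 \left(-20 - -23\right) = - \frac{11}{2} + 4 \left(-20 + 23\right) = - \frac{11}{2} + 4 \cdot 3 = - \frac{11}{2} + 12 = \frac{13}{2}$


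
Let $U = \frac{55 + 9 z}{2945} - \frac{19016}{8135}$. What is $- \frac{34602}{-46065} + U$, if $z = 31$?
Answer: $- \frac{21674598624}{14714742565} \approx -1.473$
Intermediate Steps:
$U = - \frac{10657006}{4791515}$ ($U = \frac{55 + 9 \cdot 31}{2945} - \frac{19016}{8135} = \left(55 + 279\right) \frac{1}{2945} - \frac{19016}{8135} = 334 \cdot \frac{1}{2945} - \frac{19016}{8135} = \frac{334}{2945} - \frac{19016}{8135} = - \frac{10657006}{4791515} \approx -2.2241$)
$- \frac{34602}{-46065} + U = - \frac{34602}{-46065} - \frac{10657006}{4791515} = \left(-34602\right) \left(- \frac{1}{46065}\right) - \frac{10657006}{4791515} = \frac{11534}{15355} - \frac{10657006}{4791515} = - \frac{21674598624}{14714742565}$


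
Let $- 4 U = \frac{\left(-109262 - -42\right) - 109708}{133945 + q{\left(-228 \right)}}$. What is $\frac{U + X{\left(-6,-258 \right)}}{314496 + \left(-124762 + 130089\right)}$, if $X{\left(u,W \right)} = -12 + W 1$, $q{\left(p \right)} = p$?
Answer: $- \frac{36048858}{42765772091} \approx -0.00084294$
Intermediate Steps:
$X{\left(u,W \right)} = -12 + W$
$U = \frac{54732}{133717}$ ($U = - \frac{\left(\left(-109262 - -42\right) - 109708\right) \frac{1}{133945 - 228}}{4} = - \frac{\left(\left(-109262 + 42\right) - 109708\right) \frac{1}{133717}}{4} = - \frac{\left(-109220 - 109708\right) \frac{1}{133717}}{4} = - \frac{\left(-218928\right) \frac{1}{133717}}{4} = \left(- \frac{1}{4}\right) \left(- \frac{218928}{133717}\right) = \frac{54732}{133717} \approx 0.40931$)
$\frac{U + X{\left(-6,-258 \right)}}{314496 + \left(-124762 + 130089\right)} = \frac{\frac{54732}{133717} - 270}{314496 + \left(-124762 + 130089\right)} = \frac{\frac{54732}{133717} - 270}{314496 + 5327} = - \frac{36048858}{133717 \cdot 319823} = \left(- \frac{36048858}{133717}\right) \frac{1}{319823} = - \frac{36048858}{42765772091}$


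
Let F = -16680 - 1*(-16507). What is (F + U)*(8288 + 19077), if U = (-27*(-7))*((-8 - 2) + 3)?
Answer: -40938040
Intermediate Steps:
F = -173 (F = -16680 + 16507 = -173)
U = -1323 (U = 189*(-10 + 3) = 189*(-7) = -1323)
(F + U)*(8288 + 19077) = (-173 - 1323)*(8288 + 19077) = -1496*27365 = -40938040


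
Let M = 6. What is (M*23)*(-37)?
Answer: -5106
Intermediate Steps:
(M*23)*(-37) = (6*23)*(-37) = 138*(-37) = -5106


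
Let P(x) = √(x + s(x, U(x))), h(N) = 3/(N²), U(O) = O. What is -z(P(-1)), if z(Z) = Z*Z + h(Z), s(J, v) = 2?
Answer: -4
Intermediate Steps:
h(N) = 3/N²
P(x) = √(2 + x) (P(x) = √(x + 2) = √(2 + x))
z(Z) = Z² + 3/Z² (z(Z) = Z*Z + 3/Z² = Z² + 3/Z²)
-z(P(-1)) = -(3 + (√(2 - 1))⁴)/(√(2 - 1))² = -(3 + (√1)⁴)/(√1)² = -(3 + 1⁴)/1² = -(3 + 1) = -4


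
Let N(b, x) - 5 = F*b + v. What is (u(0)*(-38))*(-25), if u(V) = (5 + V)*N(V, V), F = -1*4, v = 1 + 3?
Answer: 42750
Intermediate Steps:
v = 4
F = -4
N(b, x) = 9 - 4*b (N(b, x) = 5 + (-4*b + 4) = 5 + (4 - 4*b) = 9 - 4*b)
u(V) = (5 + V)*(9 - 4*V)
(u(0)*(-38))*(-25) = (((5 + 0)*(9 - 4*0))*(-38))*(-25) = ((5*(9 + 0))*(-38))*(-25) = ((5*9)*(-38))*(-25) = (45*(-38))*(-25) = -1710*(-25) = 42750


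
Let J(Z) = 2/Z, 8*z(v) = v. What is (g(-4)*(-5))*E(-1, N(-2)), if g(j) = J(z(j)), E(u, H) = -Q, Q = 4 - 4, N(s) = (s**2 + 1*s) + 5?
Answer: 0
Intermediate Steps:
z(v) = v/8
N(s) = 5 + s + s**2 (N(s) = (s**2 + s) + 5 = (s + s**2) + 5 = 5 + s + s**2)
Q = 0
E(u, H) = 0 (E(u, H) = -1*0 = 0)
g(j) = 16/j (g(j) = 2/((j/8)) = 2*(8/j) = 16/j)
(g(-4)*(-5))*E(-1, N(-2)) = ((16/(-4))*(-5))*0 = ((16*(-1/4))*(-5))*0 = -4*(-5)*0 = 20*0 = 0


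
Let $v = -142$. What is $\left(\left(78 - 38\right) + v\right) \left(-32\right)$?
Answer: $3264$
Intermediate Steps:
$\left(\left(78 - 38\right) + v\right) \left(-32\right) = \left(\left(78 - 38\right) - 142\right) \left(-32\right) = \left(40 - 142\right) \left(-32\right) = \left(-102\right) \left(-32\right) = 3264$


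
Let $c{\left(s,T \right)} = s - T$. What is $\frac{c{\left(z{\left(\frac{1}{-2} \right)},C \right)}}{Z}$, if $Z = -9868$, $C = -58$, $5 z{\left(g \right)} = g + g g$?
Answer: $- \frac{1159}{197360} \approx -0.0058725$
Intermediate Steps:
$z{\left(g \right)} = \frac{g}{5} + \frac{g^{2}}{5}$ ($z{\left(g \right)} = \frac{g + g g}{5} = \frac{g + g^{2}}{5} = \frac{g}{5} + \frac{g^{2}}{5}$)
$\frac{c{\left(z{\left(\frac{1}{-2} \right)},C \right)}}{Z} = \frac{\frac{1 + \frac{1}{-2}}{5 \left(-2\right)} - -58}{-9868} = \left(\frac{1}{5} \left(- \frac{1}{2}\right) \left(1 - \frac{1}{2}\right) + 58\right) \left(- \frac{1}{9868}\right) = \left(\frac{1}{5} \left(- \frac{1}{2}\right) \frac{1}{2} + 58\right) \left(- \frac{1}{9868}\right) = \left(- \frac{1}{20} + 58\right) \left(- \frac{1}{9868}\right) = \frac{1159}{20} \left(- \frac{1}{9868}\right) = - \frac{1159}{197360}$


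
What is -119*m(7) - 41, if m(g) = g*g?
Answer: -5872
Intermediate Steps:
m(g) = g**2
-119*m(7) - 41 = -119*7**2 - 41 = -119*49 - 41 = -5831 - 41 = -5872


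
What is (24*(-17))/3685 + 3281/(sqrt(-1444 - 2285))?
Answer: -408/3685 - 3281*I*sqrt(3729)/3729 ≈ -0.11072 - 53.729*I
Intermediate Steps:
(24*(-17))/3685 + 3281/(sqrt(-1444 - 2285)) = -408*1/3685 + 3281/(sqrt(-3729)) = -408/3685 + 3281/((I*sqrt(3729))) = -408/3685 + 3281*(-I*sqrt(3729)/3729) = -408/3685 - 3281*I*sqrt(3729)/3729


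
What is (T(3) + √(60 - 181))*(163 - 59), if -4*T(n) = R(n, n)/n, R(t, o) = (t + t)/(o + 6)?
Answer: -52/9 + 1144*I ≈ -5.7778 + 1144.0*I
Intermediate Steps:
R(t, o) = 2*t/(6 + o) (R(t, o) = (2*t)/(6 + o) = 2*t/(6 + o))
T(n) = -1/(2*(6 + n)) (T(n) = -2*n/(6 + n)/(4*n) = -1/(2*(6 + n)))
(T(3) + √(60 - 181))*(163 - 59) = (-1/(12 + 2*3) + √(60 - 181))*(163 - 59) = (-1/(12 + 6) + √(-121))*104 = (-1/18 + 11*I)*104 = -52/9 + 1144*I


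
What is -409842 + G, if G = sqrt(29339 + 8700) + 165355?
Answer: -244487 + sqrt(38039) ≈ -2.4429e+5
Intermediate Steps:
G = 165355 + sqrt(38039) (G = sqrt(38039) + 165355 = 165355 + sqrt(38039) ≈ 1.6555e+5)
-409842 + G = -409842 + (165355 + sqrt(38039)) = -244487 + sqrt(38039)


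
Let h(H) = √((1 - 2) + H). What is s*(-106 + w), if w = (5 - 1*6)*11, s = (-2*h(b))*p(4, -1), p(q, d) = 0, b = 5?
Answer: 0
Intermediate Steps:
h(H) = √(-1 + H)
s = 0 (s = -2*√(-1 + 5)*0 = -2*√4*0 = -2*2*0 = -4*0 = 0)
w = -11 (w = (5 - 6)*11 = -1*11 = -11)
s*(-106 + w) = 0*(-106 - 11) = 0*(-117) = 0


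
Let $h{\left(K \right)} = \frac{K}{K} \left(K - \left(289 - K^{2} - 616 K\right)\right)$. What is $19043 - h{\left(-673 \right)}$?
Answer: $-18356$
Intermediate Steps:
$h{\left(K \right)} = -289 + K^{2} + 617 K$ ($h{\left(K \right)} = 1 \left(K + \left(-289 + K^{2} + 616 K\right)\right) = 1 \left(-289 + K^{2} + 617 K\right) = -289 + K^{2} + 617 K$)
$19043 - h{\left(-673 \right)} = 19043 - \left(-289 + \left(-673\right)^{2} + 617 \left(-673\right)\right) = 19043 - \left(-289 + 452929 - 415241\right) = 19043 - 37399 = -18356$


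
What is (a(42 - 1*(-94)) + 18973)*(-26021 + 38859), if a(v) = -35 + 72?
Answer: 244050380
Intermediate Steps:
a(v) = 37
(a(42 - 1*(-94)) + 18973)*(-26021 + 38859) = (37 + 18973)*(-26021 + 38859) = 19010*12838 = 244050380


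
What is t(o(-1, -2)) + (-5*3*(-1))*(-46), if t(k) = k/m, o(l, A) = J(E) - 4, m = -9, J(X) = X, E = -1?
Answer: -6205/9 ≈ -689.44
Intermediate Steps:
o(l, A) = -5 (o(l, A) = -1 - 4 = -5)
t(k) = -k/9 (t(k) = k/(-9) = k*(-⅑) = -k/9)
t(o(-1, -2)) + (-5*3*(-1))*(-46) = -⅑*(-5) + (-5*3*(-1))*(-46) = 5/9 - 15*(-1)*(-46) = 5/9 + 15*(-46) = 5/9 - 690 = -6205/9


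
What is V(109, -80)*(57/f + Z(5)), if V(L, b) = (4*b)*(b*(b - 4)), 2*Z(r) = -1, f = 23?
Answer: -97843200/23 ≈ -4.2540e+6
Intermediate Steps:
Z(r) = -½ (Z(r) = (½)*(-1) = -½)
V(L, b) = 4*b²*(-4 + b) (V(L, b) = (4*b)*(b*(-4 + b)) = 4*b²*(-4 + b))
V(109, -80)*(57/f + Z(5)) = (4*(-80)²*(-4 - 80))*(57/23 - ½) = (4*6400*(-84))*(57*(1/23) - ½) = -2150400*(57/23 - ½) = -2150400*91/46 = -97843200/23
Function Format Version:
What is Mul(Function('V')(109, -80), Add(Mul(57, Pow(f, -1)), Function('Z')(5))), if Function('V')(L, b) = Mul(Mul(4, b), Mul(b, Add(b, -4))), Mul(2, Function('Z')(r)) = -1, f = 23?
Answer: Rational(-97843200, 23) ≈ -4.2540e+6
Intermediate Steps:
Function('Z')(r) = Rational(-1, 2) (Function('Z')(r) = Mul(Rational(1, 2), -1) = Rational(-1, 2))
Function('V')(L, b) = Mul(4, Pow(b, 2), Add(-4, b)) (Function('V')(L, b) = Mul(Mul(4, b), Mul(b, Add(-4, b))) = Mul(4, Pow(b, 2), Add(-4, b)))
Mul(Function('V')(109, -80), Add(Mul(57, Pow(f, -1)), Function('Z')(5))) = Mul(Mul(4, Pow(-80, 2), Add(-4, -80)), Add(Mul(57, Pow(23, -1)), Rational(-1, 2))) = Mul(Mul(4, 6400, -84), Add(Mul(57, Rational(1, 23)), Rational(-1, 2))) = Mul(-2150400, Add(Rational(57, 23), Rational(-1, 2))) = Mul(-2150400, Rational(91, 46)) = Rational(-97843200, 23)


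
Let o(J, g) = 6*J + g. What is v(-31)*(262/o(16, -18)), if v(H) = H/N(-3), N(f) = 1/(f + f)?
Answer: 8122/13 ≈ 624.77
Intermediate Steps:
N(f) = 1/(2*f)
o(J, g) = g + 6*J
v(H) = -6*H (v(H) = H/(((½)/(-3))) = H/(((½)*(-⅓))) = H/(-⅙) = H*(-6) = -6*H)
v(-31)*(262/o(16, -18)) = (-6*(-31))*(262/(-18 + 6*16)) = 186*(262/(-18 + 96)) = 186*(262/78) = 186*(262*(1/78)) = 186*(131/39) = 8122/13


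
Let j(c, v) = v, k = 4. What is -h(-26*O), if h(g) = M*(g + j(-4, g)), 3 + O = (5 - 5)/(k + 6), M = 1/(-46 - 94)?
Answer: 39/35 ≈ 1.1143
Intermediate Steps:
M = -1/140 (M = 1/(-140) = -1/140 ≈ -0.0071429)
O = -3 (O = -3 + (5 - 5)/(4 + 6) = -3 + 0/10 = -3 + 0*(⅒) = -3 + 0 = -3)
h(g) = -g/70 (h(g) = -(g + g)/140 = -g/70)
-h(-26*O) = -(-1)*(-26*(-3))/70 = -(-1)*78/70 = -1*(-39/35) = 39/35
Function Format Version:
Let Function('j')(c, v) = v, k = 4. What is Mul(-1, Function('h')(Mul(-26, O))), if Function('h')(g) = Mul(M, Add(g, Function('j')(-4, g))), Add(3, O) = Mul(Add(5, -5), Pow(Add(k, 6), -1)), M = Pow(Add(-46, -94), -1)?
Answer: Rational(39, 35) ≈ 1.1143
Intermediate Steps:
M = Rational(-1, 140) (M = Pow(-140, -1) = Rational(-1, 140) ≈ -0.0071429)
O = -3 (O = Add(-3, Mul(Add(5, -5), Pow(Add(4, 6), -1))) = Add(-3, Mul(0, Pow(10, -1))) = Add(-3, Mul(0, Rational(1, 10))) = Add(-3, 0) = -3)
Function('h')(g) = Mul(Rational(-1, 70), g) (Function('h')(g) = Mul(Rational(-1, 140), Add(g, g)) = Mul(Rational(-1, 140), Mul(2, g)) = Mul(Rational(-1, 70), g))
Mul(-1, Function('h')(Mul(-26, O))) = Mul(-1, Mul(Rational(-1, 70), Mul(-26, -3))) = Mul(-1, Mul(Rational(-1, 70), 78)) = Mul(-1, Rational(-39, 35)) = Rational(39, 35)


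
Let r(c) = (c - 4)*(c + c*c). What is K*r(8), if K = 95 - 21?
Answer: 21312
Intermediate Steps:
K = 74
r(c) = (-4 + c)*(c + c²)
K*r(8) = 74*(8*(-4 + 8² - 3*8)) = 74*(8*(-4 + 64 - 24)) = 74*(8*36) = 74*288 = 21312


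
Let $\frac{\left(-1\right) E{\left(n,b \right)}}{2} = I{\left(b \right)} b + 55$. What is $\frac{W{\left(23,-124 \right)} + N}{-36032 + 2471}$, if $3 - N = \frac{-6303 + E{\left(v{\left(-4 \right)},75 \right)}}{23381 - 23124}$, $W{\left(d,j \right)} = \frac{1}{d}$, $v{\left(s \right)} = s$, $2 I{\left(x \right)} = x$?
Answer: $- \frac{98288}{66126357} \approx -0.0014864$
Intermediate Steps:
$I{\left(x \right)} = \frac{x}{2}$
$E{\left(n,b \right)} = -110 - b^{2}$ ($E{\left(n,b \right)} = - 2 \left(\frac{b}{2} b + 55\right) = - 2 \left(\frac{b^{2}}{2} + 55\right) = - 2 \left(55 + \frac{b^{2}}{2}\right) = -110 - b^{2}$)
$N = \frac{12809}{257}$ ($N = 3 - \frac{-6303 - 5735}{23381 - 23124} = 3 - \frac{-6303 - 5735}{257} = 3 - \left(-6303 - 5735\right) \frac{1}{257} = 3 - \left(-12038\right) \frac{1}{257} = 3 - - \frac{12038}{257} = 3 + \frac{12038}{257} = \frac{12809}{257} \approx 49.84$)
$\frac{W{\left(23,-124 \right)} + N}{-36032 + 2471} = \frac{\frac{1}{23} + \frac{12809}{257}}{-36032 + 2471} = \frac{\frac{1}{23} + \frac{12809}{257}}{-33561} = \frac{294864}{5911} \left(- \frac{1}{33561}\right) = - \frac{98288}{66126357}$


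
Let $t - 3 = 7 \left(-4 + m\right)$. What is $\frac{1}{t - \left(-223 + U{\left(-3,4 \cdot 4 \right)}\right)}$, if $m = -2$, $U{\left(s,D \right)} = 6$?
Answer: $\frac{1}{178} \approx 0.005618$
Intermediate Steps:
$t = -39$ ($t = 3 + 7 \left(-4 - 2\right) = 3 + 7 \left(-6\right) = 3 - 42 = -39$)
$\frac{1}{t - \left(-223 + U{\left(-3,4 \cdot 4 \right)}\right)} = \frac{1}{-39 + \left(223 - 6\right)} = \frac{1}{-39 + 217} = \frac{1}{178}$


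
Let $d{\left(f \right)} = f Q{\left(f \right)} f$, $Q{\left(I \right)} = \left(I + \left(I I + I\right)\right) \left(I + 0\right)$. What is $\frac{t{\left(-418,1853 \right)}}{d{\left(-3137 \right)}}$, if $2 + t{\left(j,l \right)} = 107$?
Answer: $- \frac{7}{20239713512874449} \approx -3.4585 \cdot 10^{-16}$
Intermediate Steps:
$t{\left(j,l \right)} = 105$ ($t{\left(j,l \right)} = -2 + 107 = 105$)
$Q{\left(I \right)} = I \left(I^{2} + 2 I\right)$ ($Q{\left(I \right)} = \left(I + \left(I^{2} + I\right)\right) I = \left(I + \left(I + I^{2}\right)\right) I = \left(I^{2} + 2 I\right) I = I \left(I^{2} + 2 I\right)$)
$d{\left(f \right)} = f^{4} \left(2 + f\right)$ ($d{\left(f \right)} = f f^{2} \left(2 + f\right) f = f^{3} \left(2 + f\right) f = f^{4} \left(2 + f\right)$)
$\frac{t{\left(-418,1853 \right)}}{d{\left(-3137 \right)}} = \frac{105}{\left(-3137\right)^{4} \left(2 - 3137\right)} = \frac{105}{96840734511361 \left(-3135\right)} = \frac{105}{-303595702693116735} = 105 \left(- \frac{1}{303595702693116735}\right) = - \frac{7}{20239713512874449}$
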